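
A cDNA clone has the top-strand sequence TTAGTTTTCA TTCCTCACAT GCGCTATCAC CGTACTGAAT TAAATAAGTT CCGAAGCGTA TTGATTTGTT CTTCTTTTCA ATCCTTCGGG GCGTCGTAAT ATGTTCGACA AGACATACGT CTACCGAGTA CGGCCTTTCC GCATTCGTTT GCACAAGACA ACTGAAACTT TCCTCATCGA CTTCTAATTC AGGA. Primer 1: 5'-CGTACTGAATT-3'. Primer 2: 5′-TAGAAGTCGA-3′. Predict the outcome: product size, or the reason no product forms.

Primer 1 (CGTACTGAATT) matches the top strand at positions 31–41; it acts as a forward primer.
Primer 2's reverse complement is TCGACTTCTA, matching the top strand at positions 177–186; it acts as a reverse primer.
The 3' ends face each other across positions 31–186, giving a 156 bp product.

Yes — a 156 bp product.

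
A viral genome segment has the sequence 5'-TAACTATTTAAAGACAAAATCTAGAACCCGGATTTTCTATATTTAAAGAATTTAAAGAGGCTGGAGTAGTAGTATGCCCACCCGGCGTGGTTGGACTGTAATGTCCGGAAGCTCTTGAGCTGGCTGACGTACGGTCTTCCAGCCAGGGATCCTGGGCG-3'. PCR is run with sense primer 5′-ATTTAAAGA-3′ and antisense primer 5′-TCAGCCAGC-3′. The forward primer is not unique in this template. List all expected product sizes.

122 bp, 87 bp, 78 bp

The forward primer ATTTAAAGA matches the top strand at positions 6–14, 41–49, 50–58.
The reverse primer's reverse complement is GCTGGCTGA, matching at positions 119–127.
Each forward site pairs with the reverse site to give a product ending at position 127: sizes 122, 87, 78 bp.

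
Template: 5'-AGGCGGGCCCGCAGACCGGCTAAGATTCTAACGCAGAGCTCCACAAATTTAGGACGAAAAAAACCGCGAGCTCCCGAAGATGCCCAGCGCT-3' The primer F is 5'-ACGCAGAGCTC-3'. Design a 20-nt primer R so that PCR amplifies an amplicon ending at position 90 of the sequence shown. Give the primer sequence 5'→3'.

5'-GCGCTGGGCATCTTCGGGAG-3'

The forward primer binds at positions 31–41; the product's 3' end on the top strand is position 90.
The reverse primer anneals to the top strand over positions 71–90, i.e. to CTCCCGAAGATGCCCAGCGC.
Its sequence written 5'→3' is the reverse complement: GCGCTGGGCATCTTCGGGAG.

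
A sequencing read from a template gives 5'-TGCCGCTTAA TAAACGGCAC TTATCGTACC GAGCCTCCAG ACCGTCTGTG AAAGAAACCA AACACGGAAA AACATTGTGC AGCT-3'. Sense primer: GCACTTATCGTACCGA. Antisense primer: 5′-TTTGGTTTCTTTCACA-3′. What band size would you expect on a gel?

46 bp

The forward primer matches the template at positions 17–32.
The reverse primer's reverse complement is TGTGAAAGAAACCAAA, which matches the template at positions 47–62.
The product runs from position 17 to position 62, so its length is 62 − 17 + 1 = 46 bp.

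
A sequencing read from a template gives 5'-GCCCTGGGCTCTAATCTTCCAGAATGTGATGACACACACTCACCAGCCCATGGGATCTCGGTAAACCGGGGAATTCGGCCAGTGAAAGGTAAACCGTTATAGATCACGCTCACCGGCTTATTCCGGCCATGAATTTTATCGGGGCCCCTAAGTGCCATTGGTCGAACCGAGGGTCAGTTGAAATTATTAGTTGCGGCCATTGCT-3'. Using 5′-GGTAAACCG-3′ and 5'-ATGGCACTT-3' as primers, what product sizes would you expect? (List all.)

99 bp, 71 bp

The forward primer GGTAAACCG matches the top strand at positions 60–68, 88–96.
The reverse primer's reverse complement is AAGTGCCAT, matching at positions 150–158.
Each forward site pairs with the reverse site to give a product ending at position 158: sizes 99, 71 bp.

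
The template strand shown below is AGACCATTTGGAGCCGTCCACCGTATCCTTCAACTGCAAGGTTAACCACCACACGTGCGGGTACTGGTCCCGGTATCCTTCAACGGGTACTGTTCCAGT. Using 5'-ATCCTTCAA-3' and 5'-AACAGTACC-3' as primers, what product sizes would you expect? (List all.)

The forward primer ATCCTTCAA matches the top strand at positions 25–33, 75–83.
The reverse primer's reverse complement is GGTACTGTT, matching at positions 86–94.
Each forward site pairs with the reverse site to give a product ending at position 94: sizes 70, 20 bp.

70 bp, 20 bp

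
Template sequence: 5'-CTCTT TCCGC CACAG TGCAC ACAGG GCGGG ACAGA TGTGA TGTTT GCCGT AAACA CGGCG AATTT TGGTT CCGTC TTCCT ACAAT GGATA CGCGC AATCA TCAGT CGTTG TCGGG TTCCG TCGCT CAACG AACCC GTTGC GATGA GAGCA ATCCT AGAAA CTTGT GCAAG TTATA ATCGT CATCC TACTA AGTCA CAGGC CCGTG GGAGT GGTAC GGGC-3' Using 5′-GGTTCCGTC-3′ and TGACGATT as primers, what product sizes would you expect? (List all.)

The forward primer GGTTCCGTC matches the top strand at positions 67–75, 114–122.
The reverse primer's reverse complement is AATCGTCA, matching at positions 175–182.
Each forward site pairs with the reverse site to give a product ending at position 182: sizes 116, 69 bp.

116 bp, 69 bp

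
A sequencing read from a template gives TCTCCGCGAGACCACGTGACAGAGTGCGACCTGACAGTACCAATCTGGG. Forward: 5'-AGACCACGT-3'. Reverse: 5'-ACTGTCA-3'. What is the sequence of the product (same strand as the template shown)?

5'-AGACCACGTGACAGAGTGCGACCTGACAGT-3'

Scanning the template, AGACCACGT occurs at positions 9–17; this primer anneals to the bottom strand there with its 3' end pointing downstream.
Taking the reverse complement of ACTGTCA gives TGACAGT, found at positions 32–38 on the template; the primer anneals here to the top strand with its 3' end pointing upstream.
The product is the template from position 9 through 38 (30 bp).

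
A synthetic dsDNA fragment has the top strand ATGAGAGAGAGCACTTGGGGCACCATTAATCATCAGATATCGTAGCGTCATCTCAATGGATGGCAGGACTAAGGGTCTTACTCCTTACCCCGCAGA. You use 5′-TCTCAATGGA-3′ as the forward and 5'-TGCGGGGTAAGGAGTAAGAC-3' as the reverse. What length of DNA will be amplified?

Forward primer TCTCAATGGA is found on the top strand at positions 51–60.
Reverse complement of the reverse primer: GTCTTACTCCTTACCCCGCA. This occurs on the top strand at positions 75–94.
Amplicon spans positions 51–94: 44 bp.

44 bp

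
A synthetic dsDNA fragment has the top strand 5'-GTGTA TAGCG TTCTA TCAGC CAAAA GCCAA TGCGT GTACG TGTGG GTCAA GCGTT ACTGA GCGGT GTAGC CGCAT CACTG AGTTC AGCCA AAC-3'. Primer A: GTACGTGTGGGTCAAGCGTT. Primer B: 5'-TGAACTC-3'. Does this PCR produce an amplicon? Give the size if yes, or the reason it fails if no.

Primer A (GTACGTGTGGGTCAAGCGTT) matches the top strand at positions 36–55; it acts as a forward primer.
Primer B's reverse complement is GAGTTCA, matching the top strand at positions 80–86; it acts as a reverse primer.
The 3' ends face each other across positions 36–86, giving a 51 bp product.

Yes — a 51 bp product.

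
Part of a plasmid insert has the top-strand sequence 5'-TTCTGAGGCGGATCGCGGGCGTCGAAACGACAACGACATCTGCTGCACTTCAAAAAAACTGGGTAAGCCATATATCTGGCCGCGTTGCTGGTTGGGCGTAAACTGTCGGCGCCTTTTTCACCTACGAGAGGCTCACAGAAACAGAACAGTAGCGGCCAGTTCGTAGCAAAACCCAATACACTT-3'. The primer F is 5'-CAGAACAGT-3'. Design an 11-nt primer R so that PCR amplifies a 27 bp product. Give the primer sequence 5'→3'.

5'-TGCTACGAACT-3'

The forward primer binds at positions 142–150, so a 27 bp product ends at position 142 + 27 − 1 = 168.
The reverse primer anneals to the top strand over positions 158–168, i.e. to AGTTCGTAGCA.
Its sequence written 5'→3' is the reverse complement: TGCTACGAACT.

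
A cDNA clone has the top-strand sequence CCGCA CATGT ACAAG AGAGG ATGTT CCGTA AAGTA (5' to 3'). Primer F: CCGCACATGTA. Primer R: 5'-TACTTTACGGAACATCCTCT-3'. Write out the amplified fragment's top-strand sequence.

5'-CCGCACATGTACAAGAGAGGATGTTCCGTAAAGTA-3'

Scanning the template, CCGCACATGTA occurs at positions 1–11; this primer anneals to the bottom strand there with its 3' end pointing downstream.
Taking the reverse complement of TACTTTACGGAACATCCTCT gives AGAGGATGTTCCGTAAAGTA, found at positions 16–35 on the template; the primer anneals here to the top strand with its 3' end pointing upstream.
The product is the template from position 1 through 35 (35 bp).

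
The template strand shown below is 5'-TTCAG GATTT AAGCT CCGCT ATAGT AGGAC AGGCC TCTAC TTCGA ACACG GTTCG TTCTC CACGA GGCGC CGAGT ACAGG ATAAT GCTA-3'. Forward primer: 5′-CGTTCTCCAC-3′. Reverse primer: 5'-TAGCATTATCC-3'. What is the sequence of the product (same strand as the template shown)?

The forward primer matches the template at positions 54–63.
The reverse primer's reverse complement is GGATAATGCTA, which matches the template at positions 79–89.
The product is the template from position 54 through 89 (36 bp).

5'-CGTTCTCCACGAGGCGCCGAGTACAGGATAATGCTA-3'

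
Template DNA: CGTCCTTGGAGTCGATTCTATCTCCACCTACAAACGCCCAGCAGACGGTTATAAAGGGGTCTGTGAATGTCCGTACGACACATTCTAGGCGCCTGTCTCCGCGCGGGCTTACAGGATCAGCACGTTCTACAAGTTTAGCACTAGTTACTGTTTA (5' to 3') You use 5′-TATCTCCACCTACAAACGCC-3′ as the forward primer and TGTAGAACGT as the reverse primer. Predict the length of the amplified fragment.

113 bp

Scanning the template, TATCTCCACCTACAAACGCC occurs at positions 19–38; this primer anneals to the bottom strand there with its 3' end pointing downstream.
The reverse primer's reverse complement is ACGTTCTACA, which matches the template at positions 122–131.
Product length = (reverse-primer end) − (forward-primer start) + 1 = 131 − 19 + 1 = 113 bp.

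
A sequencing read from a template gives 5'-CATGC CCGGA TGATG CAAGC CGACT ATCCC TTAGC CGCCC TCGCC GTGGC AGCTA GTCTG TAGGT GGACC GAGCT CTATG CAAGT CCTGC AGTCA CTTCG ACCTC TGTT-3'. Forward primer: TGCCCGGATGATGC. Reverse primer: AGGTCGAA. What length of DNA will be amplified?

Scanning the template, TGCCCGGATGATGC occurs at positions 3–16; this primer anneals to the bottom strand there with its 3' end pointing downstream.
Reverse complement of the reverse primer: TTCGACCT. This occurs on the top strand at positions 97–104.
Amplicon spans positions 3–104: 102 bp.

102 bp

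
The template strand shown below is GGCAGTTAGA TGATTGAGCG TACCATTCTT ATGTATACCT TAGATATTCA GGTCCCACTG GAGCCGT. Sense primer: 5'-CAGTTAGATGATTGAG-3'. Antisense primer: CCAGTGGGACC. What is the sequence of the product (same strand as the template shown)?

5'-CAGTTAGATGATTGAGCGTACCATTCTTATGTATACCTTAGATATTCAGGTCCCACTGG-3'

Forward primer CAGTTAGATGATTGAG is found on the top strand at positions 3–18.
Reverse complement of the reverse primer: GGTCCCACTGG. This occurs on the top strand at positions 51–61.
The product is the template from position 3 through 61 (59 bp).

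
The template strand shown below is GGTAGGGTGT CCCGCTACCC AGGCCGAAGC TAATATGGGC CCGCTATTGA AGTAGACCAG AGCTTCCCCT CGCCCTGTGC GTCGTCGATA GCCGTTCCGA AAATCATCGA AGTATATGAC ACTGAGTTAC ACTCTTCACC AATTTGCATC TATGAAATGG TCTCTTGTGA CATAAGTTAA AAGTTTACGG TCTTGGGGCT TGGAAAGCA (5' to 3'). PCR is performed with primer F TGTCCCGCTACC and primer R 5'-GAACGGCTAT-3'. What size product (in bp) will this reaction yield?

90 bp

The forward primer matches the template at positions 8–19.
Taking the reverse complement of GAACGGCTAT gives ATAGCCGTTC, found at positions 88–97 on the template; the primer anneals here to the top strand with its 3' end pointing upstream.
The product runs from position 8 to position 97, so its length is 97 − 8 + 1 = 90 bp.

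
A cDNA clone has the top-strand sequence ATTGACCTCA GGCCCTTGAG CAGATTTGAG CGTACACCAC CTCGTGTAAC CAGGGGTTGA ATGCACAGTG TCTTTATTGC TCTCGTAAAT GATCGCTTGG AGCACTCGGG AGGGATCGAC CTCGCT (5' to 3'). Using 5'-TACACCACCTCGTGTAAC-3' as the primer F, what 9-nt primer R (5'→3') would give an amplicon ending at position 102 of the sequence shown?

5'-CTCCAAGCG-3'

The forward primer binds at positions 33–50; the product's 3' end on the top strand is position 102.
The reverse primer anneals to the top strand over positions 94–102, i.e. to CGCTTGGAG.
Its sequence written 5'→3' is the reverse complement: CTCCAAGCG.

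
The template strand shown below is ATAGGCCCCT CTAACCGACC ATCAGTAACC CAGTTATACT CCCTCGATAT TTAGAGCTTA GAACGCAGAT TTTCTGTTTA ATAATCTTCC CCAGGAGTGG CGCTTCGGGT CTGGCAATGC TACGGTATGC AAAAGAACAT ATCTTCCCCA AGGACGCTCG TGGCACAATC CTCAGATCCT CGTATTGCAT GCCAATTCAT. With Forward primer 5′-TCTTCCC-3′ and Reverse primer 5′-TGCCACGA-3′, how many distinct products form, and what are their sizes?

Two products: 81 bp, 24 bp

The forward primer TCTTCCC matches the top strand at positions 85–91, 142–148.
The reverse primer's reverse complement is TCGTGGCA, matching at positions 158–165.
Each forward site pairs with the reverse site to give a product ending at position 165: sizes 81, 24 bp.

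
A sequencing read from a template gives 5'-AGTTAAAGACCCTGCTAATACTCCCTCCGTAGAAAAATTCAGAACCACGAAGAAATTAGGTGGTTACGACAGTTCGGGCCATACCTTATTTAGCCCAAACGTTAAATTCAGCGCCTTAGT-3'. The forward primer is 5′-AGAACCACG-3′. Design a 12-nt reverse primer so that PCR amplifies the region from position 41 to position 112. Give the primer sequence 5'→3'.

The product's 3' end on the top strand is position 112.
The reverse primer anneals to the top strand over positions 101–112, i.e. to GTTAAATTCAGC.
Its sequence written 5'→3' is the reverse complement: GCTGAATTTAAC.

5'-GCTGAATTTAAC-3'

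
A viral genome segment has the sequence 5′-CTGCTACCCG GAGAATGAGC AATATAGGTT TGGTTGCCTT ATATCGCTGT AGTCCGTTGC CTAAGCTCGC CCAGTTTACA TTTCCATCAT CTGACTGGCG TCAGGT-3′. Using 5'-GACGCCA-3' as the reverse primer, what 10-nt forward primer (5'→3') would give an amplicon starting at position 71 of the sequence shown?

5'-CCAGTTTACA-3'

The reverse primer's reverse complement TGGCGTC matches the template at positions 96–102; the product starts at position 71.
The forward primer is identical to the top strand over positions 71–80: CCAGTTTACA.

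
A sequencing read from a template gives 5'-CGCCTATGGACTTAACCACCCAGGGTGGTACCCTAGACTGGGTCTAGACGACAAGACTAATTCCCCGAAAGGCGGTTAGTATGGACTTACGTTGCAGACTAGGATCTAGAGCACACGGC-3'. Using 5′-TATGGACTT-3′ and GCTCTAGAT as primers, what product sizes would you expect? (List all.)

The forward primer TATGGACTT matches the top strand at positions 5–13, 80–88.
The reverse primer's reverse complement is ATCTAGAGC, matching at positions 104–112.
Each forward site pairs with the reverse site to give a product ending at position 112: sizes 108, 33 bp.

108 bp, 33 bp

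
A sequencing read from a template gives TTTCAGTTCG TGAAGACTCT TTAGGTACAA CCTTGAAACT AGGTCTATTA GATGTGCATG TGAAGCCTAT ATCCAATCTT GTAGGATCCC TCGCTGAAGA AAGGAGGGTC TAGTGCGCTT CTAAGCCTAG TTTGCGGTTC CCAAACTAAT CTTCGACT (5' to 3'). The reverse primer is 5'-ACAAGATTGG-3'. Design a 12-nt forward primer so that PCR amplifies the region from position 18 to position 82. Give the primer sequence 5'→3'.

5'-TCTTTAGGTACA-3'

The reverse primer's reverse complement CCAATCTTGT matches the template at positions 73–82; the product starts at position 18.
The forward primer is identical to the top strand over positions 18–29: TCTTTAGGTACA.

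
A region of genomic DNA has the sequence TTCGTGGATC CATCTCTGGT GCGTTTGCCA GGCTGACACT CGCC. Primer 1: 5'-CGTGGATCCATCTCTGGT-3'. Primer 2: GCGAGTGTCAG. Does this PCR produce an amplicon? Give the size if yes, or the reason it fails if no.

Yes — a 41 bp product.

Primer 1 (CGTGGATCCATCTCTGGT) matches the top strand at positions 3–20; it acts as a forward primer.
Primer 2's reverse complement is CTGACACTCGC, matching the top strand at positions 33–43; it acts as a reverse primer.
The 3' ends face each other across positions 3–43, giving a 41 bp product.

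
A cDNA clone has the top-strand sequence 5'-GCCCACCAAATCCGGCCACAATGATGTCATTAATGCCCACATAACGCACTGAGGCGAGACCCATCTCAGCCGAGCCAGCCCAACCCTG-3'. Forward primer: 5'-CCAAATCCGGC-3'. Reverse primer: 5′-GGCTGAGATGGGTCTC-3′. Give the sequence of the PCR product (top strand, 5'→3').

The forward primer matches the template at positions 6–16.
The reverse primer's reverse complement is GAGACCCATCTCAGCC, which matches the template at positions 56–71.
The product is the template from position 6 through 71 (66 bp).

5'-CCAAATCCGGCCACAATGATGTCATTAATGCCCACATAACGCACTGAGGCGAGACCCATCTCAGCC-3'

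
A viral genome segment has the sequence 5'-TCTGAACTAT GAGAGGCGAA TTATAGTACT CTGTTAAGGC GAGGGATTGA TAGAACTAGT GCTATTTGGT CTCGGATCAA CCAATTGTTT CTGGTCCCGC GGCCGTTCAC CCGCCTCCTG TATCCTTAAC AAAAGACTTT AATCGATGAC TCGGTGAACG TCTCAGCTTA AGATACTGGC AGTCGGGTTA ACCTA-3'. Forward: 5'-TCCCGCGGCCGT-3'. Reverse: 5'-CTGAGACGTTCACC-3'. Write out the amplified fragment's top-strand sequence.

5'-TCCCGCGGCCGTTCACCCGCCTCCTGTATCCTTAACAAAAGACTTTAATCGATGACTCGGTGAACGTCTCAG-3'

The forward primer matches the template at positions 95–106.
The reverse primer's reverse complement is GGTGAACGTCTCAG, which matches the template at positions 153–166.
The product is the template from position 95 through 166 (72 bp).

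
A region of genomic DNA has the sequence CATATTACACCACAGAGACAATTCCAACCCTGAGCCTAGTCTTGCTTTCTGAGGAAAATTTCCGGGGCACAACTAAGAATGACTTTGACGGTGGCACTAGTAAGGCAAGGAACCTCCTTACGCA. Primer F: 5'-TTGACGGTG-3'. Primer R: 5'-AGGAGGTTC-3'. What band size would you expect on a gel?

34 bp

Forward primer TTGACGGTG is found on the top strand at positions 85–93.
Taking the reverse complement of AGGAGGTTC gives GAACCTCCT, found at positions 110–118 on the template; the primer anneals here to the top strand with its 3' end pointing upstream.
Amplicon spans positions 85–118: 34 bp.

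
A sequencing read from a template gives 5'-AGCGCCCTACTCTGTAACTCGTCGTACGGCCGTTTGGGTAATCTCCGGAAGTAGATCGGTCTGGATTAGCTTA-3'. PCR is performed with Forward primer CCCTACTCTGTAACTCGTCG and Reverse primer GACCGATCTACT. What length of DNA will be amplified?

Scanning the template, CCCTACTCTGTAACTCGTCG occurs at positions 5–24; this primer anneals to the bottom strand there with its 3' end pointing downstream.
Reverse complement of the reverse primer: AGTAGATCGGTC. This occurs on the top strand at positions 50–61.
Product length = (reverse-primer end) − (forward-primer start) + 1 = 61 − 5 + 1 = 57 bp.

57 bp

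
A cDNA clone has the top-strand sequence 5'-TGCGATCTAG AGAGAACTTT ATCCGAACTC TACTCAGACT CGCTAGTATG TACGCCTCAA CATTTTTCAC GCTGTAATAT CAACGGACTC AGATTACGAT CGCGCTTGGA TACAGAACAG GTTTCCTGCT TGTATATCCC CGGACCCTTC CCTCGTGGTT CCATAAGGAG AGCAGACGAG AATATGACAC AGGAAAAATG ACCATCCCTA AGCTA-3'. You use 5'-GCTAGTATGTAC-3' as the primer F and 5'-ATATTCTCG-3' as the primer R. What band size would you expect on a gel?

Forward primer GCTAGTATGTAC is found on the top strand at positions 42–53.
Reverse complement of the reverse primer: CGAGAATAT. This occurs on the top strand at positions 177–185.
Amplicon spans positions 42–185: 144 bp.

144 bp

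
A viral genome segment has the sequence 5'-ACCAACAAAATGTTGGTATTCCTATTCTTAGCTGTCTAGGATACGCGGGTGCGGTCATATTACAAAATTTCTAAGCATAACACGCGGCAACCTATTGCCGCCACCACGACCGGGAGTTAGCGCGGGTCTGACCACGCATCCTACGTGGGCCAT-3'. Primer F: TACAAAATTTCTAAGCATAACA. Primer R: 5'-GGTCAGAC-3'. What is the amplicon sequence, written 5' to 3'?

5'-TACAAAATTTCTAAGCATAACACGCGGCAACCTATTGCCGCCACCACGACCGGGAGTTAGCGCGGGTCTGACC-3'

Forward primer TACAAAATTTCTAAGCATAACA is found on the top strand at positions 61–82.
Reverse complement of the reverse primer: GTCTGACC. This occurs on the top strand at positions 126–133.
The product is the template from position 61 through 133 (73 bp).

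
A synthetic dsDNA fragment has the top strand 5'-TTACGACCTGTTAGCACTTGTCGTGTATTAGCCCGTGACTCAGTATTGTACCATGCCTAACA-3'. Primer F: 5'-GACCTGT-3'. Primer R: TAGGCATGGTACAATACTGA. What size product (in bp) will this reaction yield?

Forward primer GACCTGT is found on the top strand at positions 5–11.
The reverse primer's reverse complement is TCAGTATTGTACCATGCCTA, which matches the template at positions 40–59.
Product length = (reverse-primer end) − (forward-primer start) + 1 = 59 − 5 + 1 = 55 bp.

55 bp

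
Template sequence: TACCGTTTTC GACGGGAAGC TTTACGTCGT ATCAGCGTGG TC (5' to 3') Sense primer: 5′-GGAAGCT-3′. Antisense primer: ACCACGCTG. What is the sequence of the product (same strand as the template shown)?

The forward primer matches the template at positions 15–21.
Taking the reverse complement of ACCACGCTG gives CAGCGTGGT, found at positions 33–41 on the template; the primer anneals here to the top strand with its 3' end pointing upstream.
The product is the template from position 15 through 41 (27 bp).

5'-GGAAGCTTTACGTCGTATCAGCGTGGT-3'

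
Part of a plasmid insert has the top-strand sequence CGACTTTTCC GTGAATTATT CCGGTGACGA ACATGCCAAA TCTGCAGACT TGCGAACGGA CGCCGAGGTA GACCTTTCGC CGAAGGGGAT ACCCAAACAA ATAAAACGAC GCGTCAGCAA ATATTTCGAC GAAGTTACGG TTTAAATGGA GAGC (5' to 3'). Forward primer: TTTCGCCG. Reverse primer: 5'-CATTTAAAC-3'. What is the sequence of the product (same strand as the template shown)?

5'-TTTCGCCGAAGGGGATACCCAAACAAATAAAACGACGCGTCAGCAAATATTTCGACGAAGTTACGGTTTAAATG-3'

Scanning the template, TTTCGCCG occurs at positions 75–82; this primer anneals to the bottom strand there with its 3' end pointing downstream.
Taking the reverse complement of CATTTAAAC gives GTTTAAATG, found at positions 140–148 on the template; the primer anneals here to the top strand with its 3' end pointing upstream.
The product is the template from position 75 through 148 (74 bp).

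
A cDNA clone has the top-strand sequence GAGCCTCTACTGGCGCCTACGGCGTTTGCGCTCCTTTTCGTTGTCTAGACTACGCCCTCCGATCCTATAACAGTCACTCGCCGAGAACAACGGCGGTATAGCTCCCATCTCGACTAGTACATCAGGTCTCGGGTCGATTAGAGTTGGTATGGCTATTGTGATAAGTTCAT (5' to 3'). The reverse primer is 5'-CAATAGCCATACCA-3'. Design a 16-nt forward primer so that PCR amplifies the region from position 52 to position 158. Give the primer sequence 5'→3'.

5'-ACGCCCTCCGATCCTA-3'

The reverse primer's reverse complement TGGTATGGCTATTG matches the template at positions 145–158; the product starts at position 52.
The forward primer is identical to the top strand over positions 52–67: ACGCCCTCCGATCCTA.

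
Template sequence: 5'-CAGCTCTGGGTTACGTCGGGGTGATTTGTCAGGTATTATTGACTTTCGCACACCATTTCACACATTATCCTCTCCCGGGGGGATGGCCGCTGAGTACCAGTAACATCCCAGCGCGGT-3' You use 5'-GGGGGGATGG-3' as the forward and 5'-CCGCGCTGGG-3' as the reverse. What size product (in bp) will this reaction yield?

Forward primer GGGGGGATGG is found on the top strand at positions 77–86.
Taking the reverse complement of CCGCGCTGGG gives CCCAGCGCGG, found at positions 107–116 on the template; the primer anneals here to the top strand with its 3' end pointing upstream.
Product length = (reverse-primer end) − (forward-primer start) + 1 = 116 − 77 + 1 = 40 bp.

40 bp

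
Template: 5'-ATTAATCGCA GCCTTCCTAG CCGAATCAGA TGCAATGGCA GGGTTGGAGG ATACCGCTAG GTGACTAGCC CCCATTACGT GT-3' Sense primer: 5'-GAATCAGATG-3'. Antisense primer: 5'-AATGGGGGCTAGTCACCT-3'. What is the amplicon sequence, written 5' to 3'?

The forward primer matches the template at positions 23–32.
The reverse primer's reverse complement is AGGTGACTAGCCCCCATT, which matches the template at positions 59–76.
The product is the template from position 23 through 76 (54 bp).

5'-GAATCAGATGCAATGGCAGGGTTGGAGGATACCGCTAGGTGACTAGCCCCCATT-3'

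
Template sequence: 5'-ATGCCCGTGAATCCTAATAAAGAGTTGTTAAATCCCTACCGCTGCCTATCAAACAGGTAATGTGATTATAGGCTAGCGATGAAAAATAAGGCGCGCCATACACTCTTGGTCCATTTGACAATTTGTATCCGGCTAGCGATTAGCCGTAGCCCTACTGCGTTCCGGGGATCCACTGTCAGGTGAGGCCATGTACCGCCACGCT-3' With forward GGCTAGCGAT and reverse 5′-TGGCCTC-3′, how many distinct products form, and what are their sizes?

Two products: 118 bp, 58 bp

The forward primer GGCTAGCGAT matches the top strand at positions 71–80, 131–140.
The reverse primer's reverse complement is GAGGCCA, matching at positions 182–188.
Each forward site pairs with the reverse site to give a product ending at position 188: sizes 118, 58 bp.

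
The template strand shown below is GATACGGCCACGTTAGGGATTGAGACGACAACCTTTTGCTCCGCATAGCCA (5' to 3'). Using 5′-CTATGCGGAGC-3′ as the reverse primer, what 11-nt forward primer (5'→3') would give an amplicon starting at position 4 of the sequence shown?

5'-ACGGCCACGTT-3'

The reverse primer's reverse complement GCTCCGCATAG matches the template at positions 38–48; the product starts at position 4.
The forward primer is identical to the top strand over positions 4–14: ACGGCCACGTT.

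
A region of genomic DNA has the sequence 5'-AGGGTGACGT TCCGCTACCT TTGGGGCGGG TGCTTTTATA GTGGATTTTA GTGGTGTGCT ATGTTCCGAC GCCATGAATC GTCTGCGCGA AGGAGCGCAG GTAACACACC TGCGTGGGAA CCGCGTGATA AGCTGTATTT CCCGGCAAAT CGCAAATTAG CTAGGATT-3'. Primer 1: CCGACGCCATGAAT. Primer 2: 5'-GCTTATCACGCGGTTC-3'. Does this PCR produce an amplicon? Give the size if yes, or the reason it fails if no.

Primer 1 (CCGACGCCATGAAT) matches the top strand at positions 66–79; it acts as a forward primer.
Primer 2's reverse complement is GAACCGCGTGATAAGC, matching the top strand at positions 118–133; it acts as a reverse primer.
The 3' ends face each other across positions 66–133, giving a 68 bp product.

Yes — a 68 bp product.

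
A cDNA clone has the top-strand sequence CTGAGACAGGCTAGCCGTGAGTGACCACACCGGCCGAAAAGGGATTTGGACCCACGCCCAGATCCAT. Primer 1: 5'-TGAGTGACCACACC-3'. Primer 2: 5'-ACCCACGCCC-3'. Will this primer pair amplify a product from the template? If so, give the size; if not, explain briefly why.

No product — both primers anneal to the same strand and extend in the same direction.

Primer 1 (TGAGTGACCACACC) matches the top strand at positions 18–31 (3' end points downstream).
Primer 2 (ACCCACGCCC) also matches the top strand directly, at positions 50–59 — its reverse complement GGGCGTGGGT is not present.
Both primers anneal to the bottom strand with 3' ends pointing the same way, so neither can prime synthesis back toward the other.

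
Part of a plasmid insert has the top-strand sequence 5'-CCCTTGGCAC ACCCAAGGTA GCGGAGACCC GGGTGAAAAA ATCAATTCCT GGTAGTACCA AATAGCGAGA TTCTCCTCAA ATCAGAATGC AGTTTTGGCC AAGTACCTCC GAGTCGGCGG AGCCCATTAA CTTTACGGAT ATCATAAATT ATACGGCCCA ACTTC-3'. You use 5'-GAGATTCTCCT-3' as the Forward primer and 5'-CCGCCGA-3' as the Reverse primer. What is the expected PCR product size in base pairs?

54 bp

Forward primer GAGATTCTCCT is found on the top strand at positions 67–77.
Taking the reverse complement of CCGCCGA gives TCGGCGG, found at positions 114–120 on the template; the primer anneals here to the top strand with its 3' end pointing upstream.
Product length = (reverse-primer end) − (forward-primer start) + 1 = 120 − 67 + 1 = 54 bp.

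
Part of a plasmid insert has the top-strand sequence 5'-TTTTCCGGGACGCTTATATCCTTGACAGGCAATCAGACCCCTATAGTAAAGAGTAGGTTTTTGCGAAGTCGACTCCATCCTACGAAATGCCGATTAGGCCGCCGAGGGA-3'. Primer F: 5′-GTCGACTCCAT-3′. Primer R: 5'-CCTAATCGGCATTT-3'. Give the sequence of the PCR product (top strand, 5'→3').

5'-GTCGACTCCATCCTACGAAATGCCGATTAGG-3'

Forward primer GTCGACTCCAT is found on the top strand at positions 68–78.
Taking the reverse complement of CCTAATCGGCATTT gives AAATGCCGATTAGG, found at positions 85–98 on the template; the primer anneals here to the top strand with its 3' end pointing upstream.
The product is the template from position 68 through 98 (31 bp).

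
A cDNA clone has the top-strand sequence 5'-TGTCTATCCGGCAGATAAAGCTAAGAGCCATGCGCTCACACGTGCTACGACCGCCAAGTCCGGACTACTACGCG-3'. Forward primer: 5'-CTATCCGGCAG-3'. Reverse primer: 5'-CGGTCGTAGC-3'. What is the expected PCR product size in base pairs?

50 bp

Scanning the template, CTATCCGGCAG occurs at positions 4–14; this primer anneals to the bottom strand there with its 3' end pointing downstream.
Taking the reverse complement of CGGTCGTAGC gives GCTACGACCG, found at positions 44–53 on the template; the primer anneals here to the top strand with its 3' end pointing upstream.
Amplicon spans positions 4–53: 50 bp.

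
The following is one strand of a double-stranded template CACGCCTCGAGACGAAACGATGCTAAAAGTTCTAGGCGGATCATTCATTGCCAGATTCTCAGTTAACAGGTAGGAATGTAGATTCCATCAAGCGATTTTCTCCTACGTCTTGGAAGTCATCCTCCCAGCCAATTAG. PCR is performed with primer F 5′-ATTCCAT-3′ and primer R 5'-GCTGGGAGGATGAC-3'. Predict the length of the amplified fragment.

48 bp

Forward primer ATTCCAT is found on the top strand at positions 82–88.
Taking the reverse complement of GCTGGGAGGATGAC gives GTCATCCTCCCAGC, found at positions 116–129 on the template; the primer anneals here to the top strand with its 3' end pointing upstream.
Product length = (reverse-primer end) − (forward-primer start) + 1 = 129 − 82 + 1 = 48 bp.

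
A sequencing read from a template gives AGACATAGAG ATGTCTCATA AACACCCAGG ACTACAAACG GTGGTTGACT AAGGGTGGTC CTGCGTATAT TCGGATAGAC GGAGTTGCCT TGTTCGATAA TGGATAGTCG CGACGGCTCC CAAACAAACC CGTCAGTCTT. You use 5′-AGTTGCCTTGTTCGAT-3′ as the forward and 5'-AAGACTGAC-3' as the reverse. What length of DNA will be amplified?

Forward primer AGTTGCCTTGTTCGAT is found on the top strand at positions 83–98.
The reverse primer's reverse complement is GTCAGTCTT, which matches the template at positions 132–140.
The product runs from position 83 to position 140, so its length is 140 − 83 + 1 = 58 bp.

58 bp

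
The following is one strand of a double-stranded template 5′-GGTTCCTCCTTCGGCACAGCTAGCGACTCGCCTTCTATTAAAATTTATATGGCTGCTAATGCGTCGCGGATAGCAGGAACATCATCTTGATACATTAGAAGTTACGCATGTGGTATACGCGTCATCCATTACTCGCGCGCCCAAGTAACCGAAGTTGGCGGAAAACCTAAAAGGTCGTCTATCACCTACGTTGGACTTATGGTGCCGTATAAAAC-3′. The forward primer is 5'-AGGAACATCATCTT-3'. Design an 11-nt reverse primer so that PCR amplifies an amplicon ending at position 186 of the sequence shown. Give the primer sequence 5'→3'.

5'-GGTGATAGACG-3'

The forward primer binds at positions 75–88; the product's 3' end on the top strand is position 186.
The reverse primer anneals to the top strand over positions 176–186, i.e. to CGTCTATCACC.
Its sequence written 5'→3' is the reverse complement: GGTGATAGACG.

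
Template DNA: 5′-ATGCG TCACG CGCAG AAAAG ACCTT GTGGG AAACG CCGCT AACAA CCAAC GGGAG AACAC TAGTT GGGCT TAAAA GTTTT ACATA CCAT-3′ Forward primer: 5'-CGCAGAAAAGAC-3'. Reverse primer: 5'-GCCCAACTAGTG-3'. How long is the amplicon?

59 bp

Scanning the template, CGCAGAAAAGAC occurs at positions 11–22; this primer anneals to the bottom strand there with its 3' end pointing downstream.
The reverse primer's reverse complement is CACTAGTTGGGC, which matches the template at positions 58–69.
Product length = (reverse-primer end) − (forward-primer start) + 1 = 69 − 11 + 1 = 59 bp.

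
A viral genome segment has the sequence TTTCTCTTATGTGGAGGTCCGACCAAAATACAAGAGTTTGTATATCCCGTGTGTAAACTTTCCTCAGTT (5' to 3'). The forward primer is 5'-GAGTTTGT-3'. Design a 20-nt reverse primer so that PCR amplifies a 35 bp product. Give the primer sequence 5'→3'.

5'-ACTGAGGAAAGTTTACACAC-3'

The forward primer binds at positions 34–41, so a 35 bp product ends at position 34 + 35 − 1 = 68.
The reverse primer anneals to the top strand over positions 49–68, i.e. to GTGTGTAAACTTTCCTCAGT.
Its sequence written 5'→3' is the reverse complement: ACTGAGGAAAGTTTACACAC.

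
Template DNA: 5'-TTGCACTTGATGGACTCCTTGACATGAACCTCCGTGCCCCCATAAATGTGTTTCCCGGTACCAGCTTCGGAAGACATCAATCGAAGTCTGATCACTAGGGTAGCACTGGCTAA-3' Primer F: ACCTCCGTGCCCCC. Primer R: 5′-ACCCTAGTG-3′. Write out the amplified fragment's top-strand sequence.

Scanning the template, ACCTCCGTGCCCCC occurs at positions 28–41; this primer anneals to the bottom strand there with its 3' end pointing downstream.
Reverse complement of the reverse primer: CACTAGGGT. This occurs on the top strand at positions 93–101.
The product is the template from position 28 through 101 (74 bp).

5'-ACCTCCGTGCCCCCATAAATGTGTTTCCCGGTACCAGCTTCGGAAGACATCAATCGAAGTCTGATCACTAGGGT-3'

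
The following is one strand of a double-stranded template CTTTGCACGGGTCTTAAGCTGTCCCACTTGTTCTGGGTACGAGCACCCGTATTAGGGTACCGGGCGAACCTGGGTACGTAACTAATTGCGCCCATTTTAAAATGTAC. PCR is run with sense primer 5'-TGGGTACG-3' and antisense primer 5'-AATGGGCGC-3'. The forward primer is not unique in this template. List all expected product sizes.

The forward primer TGGGTACG matches the top strand at positions 34–41, 71–78.
The reverse primer's reverse complement is GCGCCCATT, matching at positions 88–96.
Each forward site pairs with the reverse site to give a product ending at position 96: sizes 63, 26 bp.

63 bp, 26 bp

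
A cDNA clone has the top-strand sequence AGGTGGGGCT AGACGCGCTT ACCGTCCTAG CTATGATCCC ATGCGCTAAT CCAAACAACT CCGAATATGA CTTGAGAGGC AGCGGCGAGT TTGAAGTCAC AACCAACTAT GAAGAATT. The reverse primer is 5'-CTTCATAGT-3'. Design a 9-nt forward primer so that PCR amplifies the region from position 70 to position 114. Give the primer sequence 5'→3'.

The reverse primer's reverse complement ACTATGAAG matches the template at positions 106–114; the product starts at position 70.
The forward primer is identical to the top strand over positions 70–78: ACTTGAGAG.

5'-ACTTGAGAG-3'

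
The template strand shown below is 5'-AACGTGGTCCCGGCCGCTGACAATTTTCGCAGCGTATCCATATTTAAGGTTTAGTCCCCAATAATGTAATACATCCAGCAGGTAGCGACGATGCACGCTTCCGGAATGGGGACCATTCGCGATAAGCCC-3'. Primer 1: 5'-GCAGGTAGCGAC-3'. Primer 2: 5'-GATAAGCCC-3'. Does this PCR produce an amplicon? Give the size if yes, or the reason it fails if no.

No product — both primers anneal to the same strand and extend in the same direction.

Primer 1 (GCAGGTAGCGAC) matches the top strand at positions 78–89 (3' end points downstream).
Primer 2 (GATAAGCCC) also matches the top strand directly, at positions 121–129 — its reverse complement GGGCTTATC is not present.
Both primers anneal to the bottom strand with 3' ends pointing the same way, so neither can prime synthesis back toward the other.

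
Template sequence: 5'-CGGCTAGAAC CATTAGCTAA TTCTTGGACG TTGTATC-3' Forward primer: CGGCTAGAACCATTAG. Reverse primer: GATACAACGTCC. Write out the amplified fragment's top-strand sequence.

Scanning the template, CGGCTAGAACCATTAG occurs at positions 1–16; this primer anneals to the bottom strand there with its 3' end pointing downstream.
The reverse primer's reverse complement is GGACGTTGTATC, which matches the template at positions 26–37.
The product is the template from position 1 through 37 (37 bp).

5'-CGGCTAGAACCATTAGCTAATTCTTGGACGTTGTATC-3'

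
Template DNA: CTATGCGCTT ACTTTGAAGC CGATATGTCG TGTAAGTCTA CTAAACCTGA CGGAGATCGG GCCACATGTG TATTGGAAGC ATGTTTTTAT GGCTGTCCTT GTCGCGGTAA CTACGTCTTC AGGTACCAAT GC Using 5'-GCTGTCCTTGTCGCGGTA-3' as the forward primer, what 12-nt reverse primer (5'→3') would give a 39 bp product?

5'-ATTGGTACCTGA-3'

The forward primer binds at positions 92–109, so a 39 bp product ends at position 92 + 39 − 1 = 130.
The reverse primer anneals to the top strand over positions 119–130, i.e. to TCAGGTACCAAT.
Its sequence written 5'→3' is the reverse complement: ATTGGTACCTGA.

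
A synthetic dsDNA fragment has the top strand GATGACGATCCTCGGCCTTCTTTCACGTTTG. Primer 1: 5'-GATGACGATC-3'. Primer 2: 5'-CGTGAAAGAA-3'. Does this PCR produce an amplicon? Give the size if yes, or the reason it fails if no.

Yes — a 27 bp product.

Primer 1 (GATGACGATC) matches the top strand at positions 1–10; it acts as a forward primer.
Primer 2's reverse complement is TTCTTTCACG, matching the top strand at positions 18–27; it acts as a reverse primer.
The 3' ends face each other across positions 1–27, giving a 27 bp product.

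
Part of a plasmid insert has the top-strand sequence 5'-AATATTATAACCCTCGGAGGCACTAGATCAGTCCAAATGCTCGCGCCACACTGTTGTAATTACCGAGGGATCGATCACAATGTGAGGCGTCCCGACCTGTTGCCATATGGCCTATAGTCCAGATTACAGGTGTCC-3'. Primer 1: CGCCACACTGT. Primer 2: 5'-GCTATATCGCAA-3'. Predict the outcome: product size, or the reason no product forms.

No product — primer 2 has no binding site in the template.

Primer 2 (GCTATATCGCAA) does not match the top strand, and its reverse complement TTGCGATATAGC does not match either.
With no annealing site for primer 2, no amplification occurs.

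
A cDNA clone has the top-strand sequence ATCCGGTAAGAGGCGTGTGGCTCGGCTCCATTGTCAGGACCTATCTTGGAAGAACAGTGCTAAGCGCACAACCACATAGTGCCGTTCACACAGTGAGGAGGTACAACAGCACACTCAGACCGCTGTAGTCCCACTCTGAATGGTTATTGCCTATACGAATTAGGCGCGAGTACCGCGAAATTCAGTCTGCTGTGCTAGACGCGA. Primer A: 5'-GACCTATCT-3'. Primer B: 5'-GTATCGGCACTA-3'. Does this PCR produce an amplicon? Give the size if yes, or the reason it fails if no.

Primer B (GTATCGGCACTA) does not match the top strand, and its reverse complement TAGTGCCGATAC does not match either.
With no annealing site for primer B, no amplification occurs.

No product — primer B has no binding site in the template.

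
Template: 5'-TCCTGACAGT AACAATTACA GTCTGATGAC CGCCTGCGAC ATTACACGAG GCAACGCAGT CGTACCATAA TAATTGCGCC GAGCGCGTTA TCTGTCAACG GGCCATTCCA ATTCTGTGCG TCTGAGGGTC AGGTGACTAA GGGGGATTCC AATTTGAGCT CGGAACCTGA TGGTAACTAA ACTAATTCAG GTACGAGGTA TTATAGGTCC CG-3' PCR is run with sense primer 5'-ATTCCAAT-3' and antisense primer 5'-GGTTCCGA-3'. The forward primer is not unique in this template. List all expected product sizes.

63 bp, 22 bp

The forward primer ATTCCAAT matches the top strand at positions 105–112, 146–153.
The reverse primer's reverse complement is TCGGAACC, matching at positions 160–167.
Each forward site pairs with the reverse site to give a product ending at position 167: sizes 63, 22 bp.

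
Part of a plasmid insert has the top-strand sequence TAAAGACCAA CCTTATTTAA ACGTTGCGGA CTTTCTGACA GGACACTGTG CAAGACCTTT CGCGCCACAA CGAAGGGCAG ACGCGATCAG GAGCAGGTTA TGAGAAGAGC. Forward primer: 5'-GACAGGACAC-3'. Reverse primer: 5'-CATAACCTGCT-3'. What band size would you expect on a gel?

66 bp

Forward primer GACAGGACAC is found on the top strand at positions 37–46.
The reverse primer's reverse complement is AGCAGGTTATG, which matches the template at positions 92–102.
The product runs from position 37 to position 102, so its length is 102 − 37 + 1 = 66 bp.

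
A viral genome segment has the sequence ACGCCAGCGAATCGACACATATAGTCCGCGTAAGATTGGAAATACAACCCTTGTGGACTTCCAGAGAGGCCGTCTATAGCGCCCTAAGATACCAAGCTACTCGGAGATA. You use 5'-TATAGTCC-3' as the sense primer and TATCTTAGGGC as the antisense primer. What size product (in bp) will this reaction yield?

72 bp

Forward primer TATAGTCC is found on the top strand at positions 20–27.
Taking the reverse complement of TATCTTAGGGC gives GCCCTAAGATA, found at positions 81–91 on the template; the primer anneals here to the top strand with its 3' end pointing upstream.
Amplicon spans positions 20–91: 72 bp.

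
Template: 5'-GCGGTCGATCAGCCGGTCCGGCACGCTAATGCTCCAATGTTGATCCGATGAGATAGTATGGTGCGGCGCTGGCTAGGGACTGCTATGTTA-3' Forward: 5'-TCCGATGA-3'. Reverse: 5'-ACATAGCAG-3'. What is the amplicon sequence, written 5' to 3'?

Forward primer TCCGATGA is found on the top strand at positions 44–51.
Reverse complement of the reverse primer: CTGCTATGT. This occurs on the top strand at positions 80–88.
The product is the template from position 44 through 88 (45 bp).

5'-TCCGATGAGATAGTATGGTGCGGCGCTGGCTAGGGACTGCTATGT-3'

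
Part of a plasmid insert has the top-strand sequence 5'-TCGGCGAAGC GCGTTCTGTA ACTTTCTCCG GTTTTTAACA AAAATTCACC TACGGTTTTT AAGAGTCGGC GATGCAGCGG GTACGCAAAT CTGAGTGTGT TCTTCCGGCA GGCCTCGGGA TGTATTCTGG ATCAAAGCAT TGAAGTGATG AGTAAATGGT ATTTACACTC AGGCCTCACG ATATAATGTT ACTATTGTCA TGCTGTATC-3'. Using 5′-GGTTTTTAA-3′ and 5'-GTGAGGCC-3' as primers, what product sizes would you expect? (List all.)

150 bp, 126 bp

The forward primer GGTTTTTAA matches the top strand at positions 30–38, 54–62.
The reverse primer's reverse complement is GGCCTCAC, matching at positions 172–179.
Each forward site pairs with the reverse site to give a product ending at position 179: sizes 150, 126 bp.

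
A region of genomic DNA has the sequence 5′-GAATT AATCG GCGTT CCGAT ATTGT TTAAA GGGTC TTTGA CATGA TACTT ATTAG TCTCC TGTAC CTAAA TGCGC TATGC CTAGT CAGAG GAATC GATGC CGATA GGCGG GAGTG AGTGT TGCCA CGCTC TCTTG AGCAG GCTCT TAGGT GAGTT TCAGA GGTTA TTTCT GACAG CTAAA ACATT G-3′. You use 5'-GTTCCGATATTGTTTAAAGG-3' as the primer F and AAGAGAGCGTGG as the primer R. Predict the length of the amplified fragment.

122 bp

The forward primer matches the template at positions 13–32.
Reverse complement of the reverse primer: CCACGCTCTCTT. This occurs on the top strand at positions 123–134.
Product length = (reverse-primer end) − (forward-primer start) + 1 = 134 − 13 + 1 = 122 bp.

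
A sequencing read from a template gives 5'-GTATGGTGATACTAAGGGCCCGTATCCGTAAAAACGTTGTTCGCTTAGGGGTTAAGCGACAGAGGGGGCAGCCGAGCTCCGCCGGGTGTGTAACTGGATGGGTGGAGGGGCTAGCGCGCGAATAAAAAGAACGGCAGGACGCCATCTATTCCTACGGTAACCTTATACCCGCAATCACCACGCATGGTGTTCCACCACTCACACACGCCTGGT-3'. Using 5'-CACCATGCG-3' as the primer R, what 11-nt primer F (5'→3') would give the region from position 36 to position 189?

5'-GTTGTTCGCTT-3'

The reverse primer's reverse complement CGCATGGTG matches the template at positions 181–189; the product starts at position 36.
The forward primer is identical to the top strand over positions 36–46: GTTGTTCGCTT.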